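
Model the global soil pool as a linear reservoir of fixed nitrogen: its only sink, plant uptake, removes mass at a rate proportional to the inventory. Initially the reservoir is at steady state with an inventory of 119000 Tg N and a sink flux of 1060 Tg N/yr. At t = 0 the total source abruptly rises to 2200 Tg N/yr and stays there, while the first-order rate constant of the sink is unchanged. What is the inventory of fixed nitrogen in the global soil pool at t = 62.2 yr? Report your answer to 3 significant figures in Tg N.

τ = M₀/F₀ = 119000/1060 = 112.3 yr; rate constant k = 1/τ.
New steady state M_∞ = F₁/k = F₁·τ = 2200 × 112.3 = 246980 Tg N.
M(t) = M_∞ + (M₀ − M_∞)·e^(−t/τ); t/τ = 62.2/112.3 = 0.5541, so e^(−t/τ) = 0.5746.
M(t) = 246980 − 128000 × 0.5746 = 173440 Tg N.

173000 Tg N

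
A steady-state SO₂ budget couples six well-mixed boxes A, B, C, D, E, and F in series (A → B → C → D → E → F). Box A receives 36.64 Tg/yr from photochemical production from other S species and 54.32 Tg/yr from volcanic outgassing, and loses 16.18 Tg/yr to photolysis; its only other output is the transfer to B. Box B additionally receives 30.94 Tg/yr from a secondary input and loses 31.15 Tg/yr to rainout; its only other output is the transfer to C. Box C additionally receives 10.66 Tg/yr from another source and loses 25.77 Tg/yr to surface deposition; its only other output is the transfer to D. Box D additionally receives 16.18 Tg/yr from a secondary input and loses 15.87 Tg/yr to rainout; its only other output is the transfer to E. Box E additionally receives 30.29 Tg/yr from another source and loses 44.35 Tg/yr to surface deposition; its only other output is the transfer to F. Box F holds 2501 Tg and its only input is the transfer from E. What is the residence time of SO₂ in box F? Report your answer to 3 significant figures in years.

54.7 yr

Box A: F(A→B) = (36.64 + 54.32) − 16.18 = 74.780 Tg/yr.
Box B: F(B→C) = (74.780 + 30.94) − 31.15 = 74.570 Tg/yr.
Box C: F(C→D) = (74.570 + 10.66) − 25.77 = 59.460 Tg/yr.
Box D: F(D→E) = (59.460 + 16.18) − 15.87 = 59.770 Tg/yr.
Box E: F(E→F) = (59.770 + 30.29) − 44.35 = 45.710 Tg/yr.
Box F throughput = its input = 45.710 Tg/yr; τ = 2501 / 45.710 = 54.71 yr.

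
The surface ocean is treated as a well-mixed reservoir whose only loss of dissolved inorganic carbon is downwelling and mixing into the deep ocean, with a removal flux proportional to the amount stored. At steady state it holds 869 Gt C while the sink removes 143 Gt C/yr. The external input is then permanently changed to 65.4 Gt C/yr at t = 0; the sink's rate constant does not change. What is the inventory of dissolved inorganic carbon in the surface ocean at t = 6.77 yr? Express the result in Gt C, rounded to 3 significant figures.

552 Gt C

Residence time τ = M₀/F₀ = 6.077 yr. The eventual steady state is M_∞ = M₀·(F₁/F₀) = 869 × 65.4/143 = 397.43 Gt C.
The anomaly ΔM(t) = M(t) − M_∞ decays as ΔM₀·e^(−t/τ) with ΔM₀ = 869 − 397.43 = 471.6 Gt C.
At t = 6.77 yr, e^(−t/τ) = e^(−1.114) = 0.3282, so ΔM = 154.8 Gt C and M = 397.43 + 154.8 = 552.21 Gt C.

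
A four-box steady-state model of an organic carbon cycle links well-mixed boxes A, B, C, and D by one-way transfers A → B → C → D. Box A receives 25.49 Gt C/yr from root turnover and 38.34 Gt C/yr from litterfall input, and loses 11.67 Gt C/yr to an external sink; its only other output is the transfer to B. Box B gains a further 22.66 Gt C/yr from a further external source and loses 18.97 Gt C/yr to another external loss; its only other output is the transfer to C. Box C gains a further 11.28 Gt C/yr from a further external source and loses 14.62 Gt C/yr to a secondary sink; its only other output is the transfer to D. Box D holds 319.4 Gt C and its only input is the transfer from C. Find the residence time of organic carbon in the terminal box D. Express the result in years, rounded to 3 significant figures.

Box A: F(A→B) = (25.49 + 38.34) − 11.67 = 52.160 Gt C/yr.
Box B: F(B→C) = (52.160 + 22.66) − 18.97 = 55.850 Gt C/yr.
Box C: F(C→D) = (55.850 + 11.28) − 14.62 = 52.510 Gt C/yr.
Box D throughput = its input = 52.510 Gt C/yr; τ = 319.4 / 52.510 = 6.083 yr.

6.08 yr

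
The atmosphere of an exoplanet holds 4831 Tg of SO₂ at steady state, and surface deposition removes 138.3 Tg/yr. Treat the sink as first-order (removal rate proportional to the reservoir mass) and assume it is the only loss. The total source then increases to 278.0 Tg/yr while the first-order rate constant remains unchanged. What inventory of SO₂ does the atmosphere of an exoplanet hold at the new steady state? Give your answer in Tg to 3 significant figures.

Rate constant k = F/M = 138.3 / 4831 = 0.02863 yr⁻¹.
At the new steady state, source = k·M_new ⇒ M_new = 278.0 / 0.02863 = 9711 Tg.
(Equivalently M_new = M × F_new/F_old = 4831 × 278.0/138.3.)

9710 Tg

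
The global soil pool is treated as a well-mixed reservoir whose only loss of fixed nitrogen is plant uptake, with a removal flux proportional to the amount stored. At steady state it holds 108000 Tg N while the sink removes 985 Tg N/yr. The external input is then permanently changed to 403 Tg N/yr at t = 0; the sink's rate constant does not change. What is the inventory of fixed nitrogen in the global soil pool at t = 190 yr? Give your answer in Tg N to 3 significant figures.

τ = M₀/F₀ = 108000/985 = 109.6 yr; rate constant k = 1/τ.
New steady state M_∞ = F₁/k = F₁·τ = 403 × 109.6 = 44187 Tg N.
M(t) = M_∞ + (M₀ − M_∞)·e^(−t/τ); t/τ = 190/109.6 = 1.733, so e^(−t/τ) = 0.1768.
M(t) = 44187 + 63810 × 0.1768 = 55467 Tg N.

55500 Tg N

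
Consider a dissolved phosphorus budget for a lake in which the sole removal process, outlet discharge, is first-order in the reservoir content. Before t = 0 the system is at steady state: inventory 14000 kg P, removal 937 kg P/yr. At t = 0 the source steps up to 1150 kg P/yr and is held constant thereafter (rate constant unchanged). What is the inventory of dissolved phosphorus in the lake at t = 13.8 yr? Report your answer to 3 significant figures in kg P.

15900 kg P

The sink rate constant is k = F₀/M₀ = 937/14000 = 0.06693 yr⁻¹.
Solving dM/dt = F₁ − kM with M(0) = M₀ gives M(t) = F₁/k + (M₀ − F₁/k)·e^(−kt).
F₁/k = 1150/0.06693 = 17182 kg P; kt = 0.06693 × 13.8 = 0.9236, e^(−kt) = 0.3971.
M(13.8) = 17182 + (14000 − 17182) × 0.3971 = 17182 − 1264 = 15919 kg P.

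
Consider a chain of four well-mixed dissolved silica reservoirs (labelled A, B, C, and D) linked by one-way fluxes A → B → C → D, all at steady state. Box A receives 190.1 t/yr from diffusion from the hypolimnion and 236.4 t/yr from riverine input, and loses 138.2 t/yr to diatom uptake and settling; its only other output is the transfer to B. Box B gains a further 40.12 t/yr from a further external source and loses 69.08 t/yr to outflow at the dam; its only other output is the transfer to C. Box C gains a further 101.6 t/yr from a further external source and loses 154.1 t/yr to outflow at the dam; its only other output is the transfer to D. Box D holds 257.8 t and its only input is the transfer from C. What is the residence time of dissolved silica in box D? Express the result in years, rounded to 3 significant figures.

1.25 yr

Box A: F(A→B) = (190.1 + 236.4) − 138.2 = 288.30 t/yr.
Box B: F(B→C) = (288.30 + 40.12) − 69.08 = 259.34 t/yr.
Box C: F(C→D) = (259.34 + 101.6) − 154.1 = 206.84 t/yr.
Box D throughput = its input = 206.84 t/yr; τ = 257.8 / 206.84 = 1.246 yr.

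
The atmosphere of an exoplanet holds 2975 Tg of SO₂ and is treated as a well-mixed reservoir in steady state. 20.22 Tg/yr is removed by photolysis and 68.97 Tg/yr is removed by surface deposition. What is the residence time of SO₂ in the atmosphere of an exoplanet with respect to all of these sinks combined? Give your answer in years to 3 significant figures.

Total removal flux = 20.22 + 68.97 = 89.190 Tg/yr.
τ = M / ΣF_out = 2975 / 89.190 = 33.36 yr.

33.4 yr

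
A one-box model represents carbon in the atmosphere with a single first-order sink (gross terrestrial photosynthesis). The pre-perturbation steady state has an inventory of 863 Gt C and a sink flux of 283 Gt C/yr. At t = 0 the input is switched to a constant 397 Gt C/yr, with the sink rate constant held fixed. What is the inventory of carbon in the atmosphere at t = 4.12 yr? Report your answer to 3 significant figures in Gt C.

The sink rate constant is k = F₀/M₀ = 283/863 = 0.3279 yr⁻¹.
Solving dM/dt = F₁ − kM with M(0) = M₀ gives M(t) = F₁/k + (M₀ − F₁/k)·e^(−kt).
F₁/k = 397/0.3279 = 1210.6 Gt C; kt = 0.3279 × 4.12 = 1.351, e^(−kt) = 0.2590.
M(4.12) = 1210.6 + (863 − 1210.6) × 0.2590 = 1210.6 − 90.03 = 1120.6 Gt C.

1120 Gt C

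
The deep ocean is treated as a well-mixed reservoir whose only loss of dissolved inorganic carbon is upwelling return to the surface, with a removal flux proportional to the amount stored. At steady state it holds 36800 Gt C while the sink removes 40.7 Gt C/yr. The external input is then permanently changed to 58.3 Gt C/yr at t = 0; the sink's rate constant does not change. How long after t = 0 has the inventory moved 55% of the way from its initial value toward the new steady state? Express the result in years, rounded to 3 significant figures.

τ = M₀/F₀ = 36800/40.7 = 904.2 yr.
The remaining gap fraction is e^(−t/τ); 55% covered ⇒ e^(−t/τ) = 0.450.
t = −τ ln(0.450) = 904.2 × 0.7985 = 722.0 yr.

722 yr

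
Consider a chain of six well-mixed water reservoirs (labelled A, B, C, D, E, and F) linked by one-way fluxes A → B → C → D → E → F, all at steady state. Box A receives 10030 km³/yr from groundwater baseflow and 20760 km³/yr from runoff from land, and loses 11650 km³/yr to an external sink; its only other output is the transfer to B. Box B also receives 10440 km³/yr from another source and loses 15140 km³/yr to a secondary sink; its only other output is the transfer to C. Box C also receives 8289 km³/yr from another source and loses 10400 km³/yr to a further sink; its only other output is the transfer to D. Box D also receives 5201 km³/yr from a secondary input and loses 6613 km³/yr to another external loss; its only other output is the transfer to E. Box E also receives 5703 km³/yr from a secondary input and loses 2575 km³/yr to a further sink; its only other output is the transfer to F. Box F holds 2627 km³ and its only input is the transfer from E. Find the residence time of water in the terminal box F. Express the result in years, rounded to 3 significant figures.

0.187 yr

Box A: F(A→B) = (10030 + 20760) − 11650 = 19140 km³/yr.
Box B: F(B→C) = (19140 + 10440) − 15140 = 14440 km³/yr.
Box C: F(C→D) = (14440 + 8289) − 10400 = 12329 km³/yr.
Box D: F(D→E) = (12329 + 5201) − 6613 = 10917 km³/yr.
Box E: F(E→F) = (10917 + 5703) − 2575 = 14045 km³/yr.
Box F throughput = its input = 14045 km³/yr; τ = 2627 / 14045 = 0.1870 yr.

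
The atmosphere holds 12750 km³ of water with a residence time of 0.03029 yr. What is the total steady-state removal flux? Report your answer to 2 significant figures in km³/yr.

420000 km³/yr

F = M / τ = 12750 / 0.03029 = 420900 km³/yr.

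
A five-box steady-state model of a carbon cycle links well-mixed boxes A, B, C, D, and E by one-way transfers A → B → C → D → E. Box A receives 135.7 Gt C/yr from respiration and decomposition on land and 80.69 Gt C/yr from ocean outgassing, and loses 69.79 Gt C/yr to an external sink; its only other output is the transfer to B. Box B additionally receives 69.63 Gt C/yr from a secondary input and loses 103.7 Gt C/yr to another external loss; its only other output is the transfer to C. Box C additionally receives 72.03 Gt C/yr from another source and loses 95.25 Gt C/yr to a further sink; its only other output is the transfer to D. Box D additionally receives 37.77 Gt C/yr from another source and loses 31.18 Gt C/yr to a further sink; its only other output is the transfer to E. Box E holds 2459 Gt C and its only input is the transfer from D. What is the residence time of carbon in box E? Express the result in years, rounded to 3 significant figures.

Box A: F(A→B) = (135.7 + 80.69) − 69.79 = 146.60 Gt C/yr.
Box B: F(B→C) = (146.60 + 69.63) − 103.7 = 112.53 Gt C/yr.
Box C: F(C→D) = (112.53 + 72.03) − 95.25 = 89.310 Gt C/yr.
Box D: F(D→E) = (89.310 + 37.77) − 31.18 = 95.900 Gt C/yr.
Box E throughput = its input = 95.900 Gt C/yr; τ = 2459 / 95.900 = 25.64 yr.

25.6 yr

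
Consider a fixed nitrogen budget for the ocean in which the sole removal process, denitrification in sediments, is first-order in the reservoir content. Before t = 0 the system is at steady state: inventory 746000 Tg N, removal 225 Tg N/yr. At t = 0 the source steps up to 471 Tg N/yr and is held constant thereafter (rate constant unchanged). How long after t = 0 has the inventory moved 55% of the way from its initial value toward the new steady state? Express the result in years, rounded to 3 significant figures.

τ = M₀/F₀ = 746000/225 = 3316 yr.
The remaining gap fraction is e^(−t/τ); 55% covered ⇒ e^(−t/τ) = 0.450.
t = −τ ln(0.450) = 3316 × 0.7985 = 2647 yr.

2650 yr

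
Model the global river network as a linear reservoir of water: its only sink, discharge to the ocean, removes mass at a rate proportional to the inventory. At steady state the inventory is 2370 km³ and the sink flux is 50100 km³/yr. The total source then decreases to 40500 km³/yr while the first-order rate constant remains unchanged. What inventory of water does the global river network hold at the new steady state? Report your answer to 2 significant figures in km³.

1900 km³

Rate constant k = F/M = 50100 / 2370 = 21.14 yr⁻¹.
At the new steady state, source = k·M_new ⇒ M_new = 40500 / 21.14 = 1916 km³.
(Equivalently M_new = M × F_new/F_old = 2370 × 40500/50100.)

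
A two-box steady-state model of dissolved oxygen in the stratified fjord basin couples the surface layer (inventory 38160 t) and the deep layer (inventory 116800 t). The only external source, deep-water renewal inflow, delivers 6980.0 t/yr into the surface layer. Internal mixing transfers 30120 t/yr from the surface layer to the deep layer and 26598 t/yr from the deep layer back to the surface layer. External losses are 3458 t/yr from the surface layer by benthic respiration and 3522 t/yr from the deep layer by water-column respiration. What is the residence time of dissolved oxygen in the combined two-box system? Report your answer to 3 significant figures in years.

22.2 yr

Residence time in the combined system uses the total inventory and the total *external* removal — internal exchanges between the two boxes cancel.
M_total = 38160 + 116800 = 154960 t.
ΣF_external_out = 3458 + 3522 = 6980.0 t/yr.
τ = M_total / ΣF_ext = 154960 / 6980.0 = 22.20 yr.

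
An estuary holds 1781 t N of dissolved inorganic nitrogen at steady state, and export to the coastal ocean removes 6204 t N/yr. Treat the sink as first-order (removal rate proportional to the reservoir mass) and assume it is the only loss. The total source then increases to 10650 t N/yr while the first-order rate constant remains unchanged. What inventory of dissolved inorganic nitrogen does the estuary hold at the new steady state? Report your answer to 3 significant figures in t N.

Rate constant k = F/M = 6204 / 1781 = 3.483 yr⁻¹.
At the new steady state, source = k·M_new ⇒ M_new = 10650 / 3.483 = 3057 t N.
(Equivalently M_new = M × F_new/F_old = 1781 × 10650/6204.)

3060 t N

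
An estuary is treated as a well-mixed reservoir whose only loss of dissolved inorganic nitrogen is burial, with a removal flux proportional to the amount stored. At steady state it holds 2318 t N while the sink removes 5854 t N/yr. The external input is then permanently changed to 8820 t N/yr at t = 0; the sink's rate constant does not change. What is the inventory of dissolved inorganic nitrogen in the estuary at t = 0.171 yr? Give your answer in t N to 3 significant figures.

τ = M₀/F₀ = 2318/5854 = 0.3960 yr; rate constant k = 1/τ.
New steady state M_∞ = F₁/k = F₁·τ = 8820 × 0.3960 = 3492.4 t N.
M(t) = M_∞ + (M₀ − M_∞)·e^(−t/τ); t/τ = 0.171/0.3960 = 0.4319, so e^(−t/τ) = 0.6493.
M(t) = 3492.4 − 1174 × 0.6493 = 2729.9 t N.

2730 t N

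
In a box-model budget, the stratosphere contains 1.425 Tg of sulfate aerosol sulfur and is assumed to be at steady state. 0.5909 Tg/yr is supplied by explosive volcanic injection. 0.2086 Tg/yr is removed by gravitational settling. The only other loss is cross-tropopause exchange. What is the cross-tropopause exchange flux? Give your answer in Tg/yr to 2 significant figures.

0.38 Tg/yr

At steady state ΣF_in = ΣF_out.
ΣF_in = 0.59090 Tg/yr.
Cross-tropopause exchange flux = ΣF_in − (0.2086) = 0.59090 − 0.2086 = 0.3823 Tg/yr.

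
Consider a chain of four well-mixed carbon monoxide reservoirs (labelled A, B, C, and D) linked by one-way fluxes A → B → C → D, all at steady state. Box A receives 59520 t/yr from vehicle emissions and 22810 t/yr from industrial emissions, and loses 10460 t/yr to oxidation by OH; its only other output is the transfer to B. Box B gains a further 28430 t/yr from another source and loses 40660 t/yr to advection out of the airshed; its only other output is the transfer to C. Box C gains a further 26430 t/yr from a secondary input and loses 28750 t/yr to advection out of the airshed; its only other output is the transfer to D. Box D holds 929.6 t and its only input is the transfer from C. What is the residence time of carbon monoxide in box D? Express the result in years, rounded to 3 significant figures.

0.0162 yr

Box A: F(A→B) = (59520 + 22810) − 10460 = 71870 t/yr.
Box B: F(B→C) = (71870 + 28430) − 40660 = 59640 t/yr.
Box C: F(C→D) = (59640 + 26430) − 28750 = 57320 t/yr.
Box D throughput = its input = 57320 t/yr; τ = 929.6 / 57320 = 0.01622 yr.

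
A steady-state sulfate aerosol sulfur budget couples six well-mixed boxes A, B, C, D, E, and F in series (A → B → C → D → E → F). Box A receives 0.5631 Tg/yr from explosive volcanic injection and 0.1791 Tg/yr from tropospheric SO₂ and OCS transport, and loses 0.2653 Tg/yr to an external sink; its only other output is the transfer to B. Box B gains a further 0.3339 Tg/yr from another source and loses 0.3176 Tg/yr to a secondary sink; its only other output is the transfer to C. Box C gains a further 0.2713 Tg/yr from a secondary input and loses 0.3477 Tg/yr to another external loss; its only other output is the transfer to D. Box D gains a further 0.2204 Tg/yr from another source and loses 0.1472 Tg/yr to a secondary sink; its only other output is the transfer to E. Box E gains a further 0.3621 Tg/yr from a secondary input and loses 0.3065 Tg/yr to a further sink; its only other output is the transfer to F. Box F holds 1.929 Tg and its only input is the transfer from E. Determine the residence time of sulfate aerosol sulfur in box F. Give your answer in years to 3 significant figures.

Box A: F(A→B) = (0.5631 + 0.1791) − 0.2653 = 0.47690 Tg/yr.
Box B: F(B→C) = (0.47690 + 0.3339) − 0.3176 = 0.49320 Tg/yr.
Box C: F(C→D) = (0.49320 + 0.2713) − 0.3477 = 0.41680 Tg/yr.
Box D: F(D→E) = (0.41680 + 0.2204) − 0.1472 = 0.49000 Tg/yr.
Box E: F(E→F) = (0.49000 + 0.3621) − 0.3065 = 0.54560 Tg/yr.
Box F throughput = its input = 0.54560 Tg/yr; τ = 1.929 / 0.54560 = 3.536 yr.

3.54 yr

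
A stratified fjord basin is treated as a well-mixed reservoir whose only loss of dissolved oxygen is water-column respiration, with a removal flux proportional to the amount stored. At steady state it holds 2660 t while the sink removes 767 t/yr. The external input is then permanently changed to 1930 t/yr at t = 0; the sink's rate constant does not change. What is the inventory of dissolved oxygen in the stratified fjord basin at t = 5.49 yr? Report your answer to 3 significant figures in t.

5870 t

Residence time τ = M₀/F₀ = 3.468 yr. The eventual steady state is M_∞ = M₀·(F₁/F₀) = 2660 × 1930/767 = 6693.4 t.
The anomaly ΔM(t) = M(t) − M_∞ decays as ΔM₀·e^(−t/τ) with ΔM₀ = 2660 − 6693.4 = −4033 t.
At t = 5.49 yr, e^(−t/τ) = e^(−1.583) = 0.2054, so ΔM = −828.3 t and M = 6693.4 − 828.3 = 5865.1 t.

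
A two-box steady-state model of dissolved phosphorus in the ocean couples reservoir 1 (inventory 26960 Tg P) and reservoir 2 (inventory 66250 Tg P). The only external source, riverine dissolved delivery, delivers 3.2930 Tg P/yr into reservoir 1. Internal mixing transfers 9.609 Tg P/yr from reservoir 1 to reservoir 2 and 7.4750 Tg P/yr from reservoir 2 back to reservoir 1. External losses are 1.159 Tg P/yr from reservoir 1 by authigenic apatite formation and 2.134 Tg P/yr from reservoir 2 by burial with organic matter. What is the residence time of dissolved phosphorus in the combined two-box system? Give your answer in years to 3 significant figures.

Residence time in the combined system uses the total inventory and the total *external* removal — internal exchanges between the two boxes cancel.
M_total = 26960 + 66250 = 93210 Tg P.
ΣF_external_out = 1.159 + 2.134 = 3.2930 Tg P/yr.
τ = M_total / ΣF_ext = 93210 / 3.2930 = 28310 yr.

28300 yr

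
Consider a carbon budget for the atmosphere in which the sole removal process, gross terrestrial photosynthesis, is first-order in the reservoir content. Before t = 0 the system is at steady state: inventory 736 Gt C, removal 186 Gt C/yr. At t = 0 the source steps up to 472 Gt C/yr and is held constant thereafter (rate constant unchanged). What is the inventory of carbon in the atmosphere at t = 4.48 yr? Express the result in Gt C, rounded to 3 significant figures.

1500 Gt C

The sink rate constant is k = F₀/M₀ = 186/736 = 0.2527 yr⁻¹.
Solving dM/dt = F₁ − kM with M(0) = M₀ gives M(t) = F₁/k + (M₀ − F₁/k)·e^(−kt).
F₁/k = 472/0.2527 = 1867.7 Gt C; kt = 0.2527 × 4.48 = 1.132, e^(−kt) = 0.3223.
M(4.48) = 1867.7 + (736 − 1867.7) × 0.3223 = 1867.7 − 364.8 = 1502.9 Gt C.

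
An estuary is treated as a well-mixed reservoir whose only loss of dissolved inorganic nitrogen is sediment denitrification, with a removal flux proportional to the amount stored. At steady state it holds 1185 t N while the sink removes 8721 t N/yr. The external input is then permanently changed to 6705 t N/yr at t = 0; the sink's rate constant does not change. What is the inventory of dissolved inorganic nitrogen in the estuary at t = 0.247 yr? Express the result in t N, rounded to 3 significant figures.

Residence time τ = M₀/F₀ = 0.1359 yr. The eventual steady state is M_∞ = M₀·(F₁/F₀) = 1185 × 6705/8721 = 911.07 t N.
The anomaly ΔM(t) = M(t) − M_∞ decays as ΔM₀·e^(−t/τ) with ΔM₀ = 1185 − 911.07 = 273.9 t N.
At t = 0.247 yr, e^(−t/τ) = e^(−1.818) = 0.1624, so ΔM = 44.48 t N and M = 911.07 + 44.48 = 955.55 t N.

956 t N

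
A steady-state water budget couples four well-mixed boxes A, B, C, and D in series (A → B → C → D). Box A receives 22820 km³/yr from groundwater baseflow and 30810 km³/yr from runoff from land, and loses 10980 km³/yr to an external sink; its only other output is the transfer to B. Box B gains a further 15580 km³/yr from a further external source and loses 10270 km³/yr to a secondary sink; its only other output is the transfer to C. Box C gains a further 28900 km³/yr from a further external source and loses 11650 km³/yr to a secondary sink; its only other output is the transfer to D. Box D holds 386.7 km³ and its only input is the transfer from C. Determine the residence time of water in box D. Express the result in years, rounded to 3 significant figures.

Box A: F(A→B) = (22820 + 30810) − 10980 = 42650 km³/yr.
Box B: F(B→C) = (42650 + 15580) − 10270 = 47960 km³/yr.
Box C: F(C→D) = (47960 + 28900) − 11650 = 65210 km³/yr.
Box D throughput = its input = 65210 km³/yr; τ = 386.7 / 65210 = 0.005930 yr.

0.00593 yr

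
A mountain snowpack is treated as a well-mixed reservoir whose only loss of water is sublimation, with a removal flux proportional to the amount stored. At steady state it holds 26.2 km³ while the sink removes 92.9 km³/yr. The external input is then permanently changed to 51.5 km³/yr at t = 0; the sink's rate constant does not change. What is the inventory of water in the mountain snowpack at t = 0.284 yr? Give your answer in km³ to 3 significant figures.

18.8 km³

Residence time τ = M₀/F₀ = 0.2820 yr. The eventual steady state is M_∞ = M₀·(F₁/F₀) = 26.2 × 51.5/92.9 = 14.524 km³.
The anomaly ΔM(t) = M(t) − M_∞ decays as ΔM₀·e^(−t/τ) with ΔM₀ = 26.2 − 14.524 = 11.68 km³.
At t = 0.284 yr, e^(−t/τ) = e^(−1.007) = 0.3653, so ΔM = 4.265 km³ and M = 14.524 + 4.265 = 18.790 km³.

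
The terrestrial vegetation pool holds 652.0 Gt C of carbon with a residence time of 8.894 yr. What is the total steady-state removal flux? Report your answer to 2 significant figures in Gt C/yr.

F = M / τ = 652.0 / 8.894 = 73.31 Gt C/yr.

73 Gt C/yr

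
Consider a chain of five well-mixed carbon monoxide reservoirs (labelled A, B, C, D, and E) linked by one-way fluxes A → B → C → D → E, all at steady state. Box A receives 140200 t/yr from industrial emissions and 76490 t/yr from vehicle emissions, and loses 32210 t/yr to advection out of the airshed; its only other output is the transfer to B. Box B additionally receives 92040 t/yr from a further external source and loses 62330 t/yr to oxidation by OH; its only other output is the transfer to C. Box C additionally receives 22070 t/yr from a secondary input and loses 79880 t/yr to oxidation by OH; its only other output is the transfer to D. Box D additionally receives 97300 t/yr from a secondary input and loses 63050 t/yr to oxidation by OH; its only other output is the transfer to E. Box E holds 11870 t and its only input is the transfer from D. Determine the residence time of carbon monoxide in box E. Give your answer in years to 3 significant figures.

0.0623 yr

Box A: F(A→B) = (140200 + 76490) − 32210 = 184480 t/yr.
Box B: F(B→C) = (184480 + 92040) − 62330 = 214190 t/yr.
Box C: F(C→D) = (214190 + 22070) − 79880 = 156380 t/yr.
Box D: F(D→E) = (156380 + 97300) − 63050 = 190630 t/yr.
Box E throughput = its input = 190630 t/yr; τ = 11870 / 190630 = 0.06227 yr.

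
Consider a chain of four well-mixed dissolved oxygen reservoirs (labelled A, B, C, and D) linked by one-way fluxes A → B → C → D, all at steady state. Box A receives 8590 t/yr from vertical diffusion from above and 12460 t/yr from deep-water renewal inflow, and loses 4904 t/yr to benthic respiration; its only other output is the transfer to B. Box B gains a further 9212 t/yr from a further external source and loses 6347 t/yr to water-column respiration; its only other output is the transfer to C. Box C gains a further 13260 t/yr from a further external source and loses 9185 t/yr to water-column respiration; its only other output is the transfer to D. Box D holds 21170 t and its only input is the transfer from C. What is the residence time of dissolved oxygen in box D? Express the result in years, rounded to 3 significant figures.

Box A: F(A→B) = (8590 + 12460) − 4904 = 16146 t/yr.
Box B: F(B→C) = (16146 + 9212) − 6347 = 19011 t/yr.
Box C: F(C→D) = (19011 + 13260) − 9185 = 23086 t/yr.
Box D throughput = its input = 23086 t/yr; τ = 21170 / 23086 = 0.9170 yr.

0.917 yr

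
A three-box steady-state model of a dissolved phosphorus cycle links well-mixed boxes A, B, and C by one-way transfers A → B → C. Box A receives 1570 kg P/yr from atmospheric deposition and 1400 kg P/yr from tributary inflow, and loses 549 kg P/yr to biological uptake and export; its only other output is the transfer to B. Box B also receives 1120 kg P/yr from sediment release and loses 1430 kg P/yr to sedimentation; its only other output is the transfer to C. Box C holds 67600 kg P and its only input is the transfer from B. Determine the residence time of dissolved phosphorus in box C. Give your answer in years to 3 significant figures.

32.0 yr

Box A: F(A→B) = (1570 + 1400) − 549 = 2421.0 kg P/yr.
Box B: F(B→C) = (2421.0 + 1120) − 1430 = 2111.0 kg P/yr.
Box C throughput = its input = 2111.0 kg P/yr; τ = 67600 / 2111.0 = 32.02 yr.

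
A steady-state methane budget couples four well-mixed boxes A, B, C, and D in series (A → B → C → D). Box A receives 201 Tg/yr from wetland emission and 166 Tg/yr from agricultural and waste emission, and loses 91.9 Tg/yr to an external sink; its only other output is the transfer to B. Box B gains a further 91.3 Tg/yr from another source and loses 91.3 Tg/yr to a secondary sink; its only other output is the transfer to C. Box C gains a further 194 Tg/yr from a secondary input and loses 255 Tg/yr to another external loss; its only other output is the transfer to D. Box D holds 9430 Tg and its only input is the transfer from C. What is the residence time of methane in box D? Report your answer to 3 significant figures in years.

Box A: F(A→B) = (201 + 166) − 91.9 = 275.10 Tg/yr.
Box B: F(B→C) = (275.10 + 91.3) − 91.3 = 275.10 Tg/yr.
Box C: F(C→D) = (275.10 + 194) − 255 = 214.10 Tg/yr.
Box D throughput = its input = 214.10 Tg/yr; τ = 9430 / 214.10 = 44.04 yr.

44.0 yr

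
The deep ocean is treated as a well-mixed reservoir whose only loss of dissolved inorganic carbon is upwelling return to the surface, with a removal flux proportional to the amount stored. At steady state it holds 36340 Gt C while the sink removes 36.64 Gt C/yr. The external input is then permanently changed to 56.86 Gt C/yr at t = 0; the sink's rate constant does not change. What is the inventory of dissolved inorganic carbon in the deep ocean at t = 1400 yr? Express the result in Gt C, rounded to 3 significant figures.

The sink rate constant is k = F₀/M₀ = 36.64/36340 = 0.001008 yr⁻¹.
Solving dM/dt = F₁ − kM with M(0) = M₀ gives M(t) = F₁/k + (M₀ − F₁/k)·e^(−kt).
F₁/k = 56.86/0.001008 = 56394 Gt C; kt = 0.001008 × 1400 = 1.412, e^(−kt) = 0.2438.
M(1400) = 56394 + (36340 − 56394) × 0.2438 = 56394 − 4889 = 51506 Gt C.

51500 Gt C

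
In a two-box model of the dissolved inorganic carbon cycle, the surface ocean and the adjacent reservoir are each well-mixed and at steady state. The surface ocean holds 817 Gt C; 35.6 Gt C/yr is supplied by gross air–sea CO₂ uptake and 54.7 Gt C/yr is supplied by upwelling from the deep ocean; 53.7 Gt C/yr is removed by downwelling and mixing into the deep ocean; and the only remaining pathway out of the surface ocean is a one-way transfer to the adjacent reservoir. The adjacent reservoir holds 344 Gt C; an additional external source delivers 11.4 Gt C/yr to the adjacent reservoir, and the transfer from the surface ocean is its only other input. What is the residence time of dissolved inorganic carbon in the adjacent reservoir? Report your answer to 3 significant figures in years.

Balance the surface ocean: ΣF_in = 35.6 + 54.7 = 90.300 Gt C/yr.
Transfer to the adjacent reservoir = ΣF_in − (53.7) = 36.600 Gt C/yr.
Total input to the adjacent reservoir = 36.600 + 11.4 = 48.000 Gt C/yr; at steady state this equals its total output.
τ = M / F = 344 / 48.000 = 7.167 yr.

7.17 yr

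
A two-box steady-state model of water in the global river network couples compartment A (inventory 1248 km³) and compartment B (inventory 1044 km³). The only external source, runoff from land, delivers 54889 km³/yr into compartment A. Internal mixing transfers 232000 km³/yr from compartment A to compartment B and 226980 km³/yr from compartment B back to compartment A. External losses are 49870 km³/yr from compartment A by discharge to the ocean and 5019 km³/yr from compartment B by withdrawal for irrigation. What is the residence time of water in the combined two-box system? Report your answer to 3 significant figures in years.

0.0418 yr

For the system as a whole, the A↔B exchange is internal and contributes nothing to the throughput; only the external sinks remove mass.
M_total = 1248 + 1044 = 2292.0 km³.
ΣF_external_out = 49870 + 5019 = 54889 km³/yr.
τ = M_total / ΣF_ext = 2292.0 / 54889 = 0.04176 yr.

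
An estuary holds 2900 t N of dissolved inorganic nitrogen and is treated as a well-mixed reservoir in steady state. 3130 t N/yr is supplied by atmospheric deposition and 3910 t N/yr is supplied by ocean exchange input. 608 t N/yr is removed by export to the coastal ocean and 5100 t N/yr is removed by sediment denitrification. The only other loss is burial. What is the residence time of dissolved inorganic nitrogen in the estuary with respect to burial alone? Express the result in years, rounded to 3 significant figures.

At steady state ΣF_in = ΣF_out.
ΣF_in = 3130 + 3910 = 7040.0 t N/yr.
Burial flux = ΣF_in − (608 + 5100) = 7040.0 − 5708 = 1332 t N/yr.
τ = M / F = 2900 / 1332 = 2.177 yr.

2.18 yr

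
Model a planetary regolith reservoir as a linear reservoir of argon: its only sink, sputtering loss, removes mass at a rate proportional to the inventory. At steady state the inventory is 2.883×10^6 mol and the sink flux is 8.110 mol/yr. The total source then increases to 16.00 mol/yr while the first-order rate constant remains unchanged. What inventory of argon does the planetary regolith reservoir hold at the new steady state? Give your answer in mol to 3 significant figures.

5.69×10^6 mol

Rate constant k = F/M = 8.110 / 2.883×10^6 = 2.813×10^-6 yr⁻¹.
At the new steady state, source = k·M_new ⇒ M_new = 16.00 / 2.813×10^-6 = 5.688×10^6 mol.
(Equivalently M_new = M × F_new/F_old = 2.883×10^6 × 16.00/8.110.)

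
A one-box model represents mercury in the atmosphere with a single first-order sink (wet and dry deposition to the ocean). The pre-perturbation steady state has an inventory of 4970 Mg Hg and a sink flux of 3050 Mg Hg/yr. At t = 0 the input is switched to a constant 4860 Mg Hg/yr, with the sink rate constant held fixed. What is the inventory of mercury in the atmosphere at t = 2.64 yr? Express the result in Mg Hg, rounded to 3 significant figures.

The sink rate constant is k = F₀/M₀ = 3050/4970 = 0.6137 yr⁻¹.
Solving dM/dt = F₁ − kM with M(0) = M₀ gives M(t) = F₁/k + (M₀ − F₁/k)·e^(−kt).
F₁/k = 4860/0.6137 = 7919.4 Mg Hg; kt = 0.6137 × 2.64 = 1.620, e^(−kt) = 0.1979.
M(2.64) = 7919.4 + (4970 − 7919.4) × 0.1979 = 7919.4 − 583.6 = 7335.8 Mg Hg.

7340 Mg Hg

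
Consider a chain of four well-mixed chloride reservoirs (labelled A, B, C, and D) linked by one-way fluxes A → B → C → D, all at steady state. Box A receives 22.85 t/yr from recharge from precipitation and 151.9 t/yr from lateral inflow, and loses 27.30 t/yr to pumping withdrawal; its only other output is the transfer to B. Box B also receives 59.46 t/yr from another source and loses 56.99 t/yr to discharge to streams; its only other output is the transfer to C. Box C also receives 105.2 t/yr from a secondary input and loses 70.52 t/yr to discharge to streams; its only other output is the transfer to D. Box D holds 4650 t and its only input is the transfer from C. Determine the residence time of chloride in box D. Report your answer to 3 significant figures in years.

Box A: F(A→B) = (22.85 + 151.9) − 27.30 = 147.45 t/yr.
Box B: F(B→C) = (147.45 + 59.46) − 56.99 = 149.92 t/yr.
Box C: F(C→D) = (149.92 + 105.2) − 70.52 = 184.60 t/yr.
Box D throughput = its input = 184.60 t/yr; τ = 4650 / 184.60 = 25.19 yr.

25.2 yr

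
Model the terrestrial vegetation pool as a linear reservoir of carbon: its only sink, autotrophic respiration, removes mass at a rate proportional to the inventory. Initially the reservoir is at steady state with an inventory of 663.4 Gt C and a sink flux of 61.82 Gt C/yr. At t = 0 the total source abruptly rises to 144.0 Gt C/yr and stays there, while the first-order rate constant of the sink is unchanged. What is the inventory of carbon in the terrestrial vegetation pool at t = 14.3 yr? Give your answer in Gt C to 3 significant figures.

1310 Gt C

Residence time τ = M₀/F₀ = 10.73 yr. The eventual steady state is M_∞ = M₀·(F₁/F₀) = 663.4 × 144.0/61.82 = 1545.3 Gt C.
The anomaly ΔM(t) = M(t) − M_∞ decays as ΔM₀·e^(−t/τ) with ΔM₀ = 663.4 − 1545.3 = −881.9 Gt C.
At t = 14.3 yr, e^(−t/τ) = e^(−1.333) = 0.2638, so ΔM = −232.6 Gt C and M = 1545.3 − 232.6 = 1312.6 Gt C.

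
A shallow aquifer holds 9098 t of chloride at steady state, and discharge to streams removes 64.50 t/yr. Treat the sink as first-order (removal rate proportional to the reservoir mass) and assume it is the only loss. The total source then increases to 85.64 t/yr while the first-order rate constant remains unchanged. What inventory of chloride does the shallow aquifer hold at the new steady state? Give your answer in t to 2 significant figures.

Rate constant k = F/M = 64.50 / 9098 = 0.007089 yr⁻¹.
At the new steady state, source = k·M_new ⇒ M_new = 85.64 / 0.007089 = 12080 t.
(Equivalently M_new = M × F_new/F_old = 9098 × 85.64/64.50.)

12000 t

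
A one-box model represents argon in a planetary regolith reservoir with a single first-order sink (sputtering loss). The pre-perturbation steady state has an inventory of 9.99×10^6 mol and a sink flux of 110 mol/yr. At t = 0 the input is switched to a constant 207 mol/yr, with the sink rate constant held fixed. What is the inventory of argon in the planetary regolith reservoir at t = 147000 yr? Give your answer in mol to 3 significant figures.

1.71×10^7 mol

The sink rate constant is k = F₀/M₀ = 110/9.99×10^6 = 1.101×10^-5 yr⁻¹.
Solving dM/dt = F₁ − kM with M(0) = M₀ gives M(t) = F₁/k + (M₀ − F₁/k)·e^(−kt).
F₁/k = 207/1.101×10^-5 = 1.8799×10^7 mol; kt = 1.101×10^-5 × 147000 = 1.619, e^(−kt) = 0.1982.
M(147000) = 1.8799×10^7 + (9.99×10^6 − 1.8799×10^7) × 0.1982 = 1.8799×10^7 − 1.746×10^6 = 1.7054×10^7 mol.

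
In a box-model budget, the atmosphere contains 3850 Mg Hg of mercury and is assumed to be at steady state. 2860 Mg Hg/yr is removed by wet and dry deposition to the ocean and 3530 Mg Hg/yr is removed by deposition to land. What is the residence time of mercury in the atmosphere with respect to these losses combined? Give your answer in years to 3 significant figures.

Total removal = 2860 + 3530 = 6390.0 Mg Hg/yr.
τ = M / ΣF_out = 3850 / 6390.0 = 0.6025 yr.

0.603 yr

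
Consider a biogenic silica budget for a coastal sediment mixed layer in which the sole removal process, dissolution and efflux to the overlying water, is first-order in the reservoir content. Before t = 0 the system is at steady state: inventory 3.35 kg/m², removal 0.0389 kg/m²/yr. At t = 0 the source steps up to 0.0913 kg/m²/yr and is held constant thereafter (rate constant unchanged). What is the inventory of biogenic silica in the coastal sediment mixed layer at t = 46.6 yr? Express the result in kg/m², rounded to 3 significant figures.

Residence time τ = M₀/F₀ = 86.12 yr. The eventual steady state is M_∞ = M₀·(F₁/F₀) = 3.35 × 0.0913/0.0389 = 7.8626 kg/m².
The anomaly ΔM(t) = M(t) − M_∞ decays as ΔM₀·e^(−t/τ) with ΔM₀ = 3.35 − 7.8626 = −4.513 kg/m².
At t = 46.6 yr, e^(−t/τ) = e^(−0.5411) = 0.5821, so ΔM = −2.627 kg/m² and M = 7.8626 − 2.627 = 5.2358 kg/m².

5.24 kg/m²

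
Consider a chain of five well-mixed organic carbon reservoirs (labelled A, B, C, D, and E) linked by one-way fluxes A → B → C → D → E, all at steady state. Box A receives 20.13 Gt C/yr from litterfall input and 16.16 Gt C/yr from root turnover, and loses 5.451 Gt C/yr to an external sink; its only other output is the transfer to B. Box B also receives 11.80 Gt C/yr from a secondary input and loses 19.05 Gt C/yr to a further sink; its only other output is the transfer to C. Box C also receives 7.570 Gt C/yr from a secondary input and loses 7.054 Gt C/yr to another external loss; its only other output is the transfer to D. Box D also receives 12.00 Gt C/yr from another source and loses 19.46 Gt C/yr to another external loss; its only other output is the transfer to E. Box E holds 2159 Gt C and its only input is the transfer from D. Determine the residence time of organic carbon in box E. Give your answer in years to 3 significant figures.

Box A: F(A→B) = (20.13 + 16.16) − 5.451 = 30.839 Gt C/yr.
Box B: F(B→C) = (30.839 + 11.80) − 19.05 = 23.589 Gt C/yr.
Box C: F(C→D) = (23.589 + 7.570) − 7.054 = 24.105 Gt C/yr.
Box D: F(D→E) = (24.105 + 12.00) − 19.46 = 16.645 Gt C/yr.
Box E throughput = its input = 16.645 Gt C/yr; τ = 2159 / 16.645 = 129.7 yr.

130 yr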